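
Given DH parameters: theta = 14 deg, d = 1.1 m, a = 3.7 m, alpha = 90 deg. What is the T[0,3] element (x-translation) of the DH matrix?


T[0,3] = a * cos(theta)
= 3.7 * cos(14 deg)
= 3.7 * 0.9703
= 3.5901


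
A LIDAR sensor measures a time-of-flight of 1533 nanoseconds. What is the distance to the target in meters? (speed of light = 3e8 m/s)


tof = 1533 ns = 1.533e-06 s
dist = c * tof / 2
= 3e8 * 1.533e-06 / 2
= 229.95 m


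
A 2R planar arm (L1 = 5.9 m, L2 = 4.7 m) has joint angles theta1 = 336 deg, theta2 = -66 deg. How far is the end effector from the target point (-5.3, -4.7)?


End effector via forward kinematics:
x = L1*cos(t1) + L2*cos(t1+t2) = 5.3899
y = L1*sin(t1) + L2*sin(t1+t2) = -7.0997
Distance to target:
d = sqrt((-5.3 - 5.3899)^2 + (-4.7 - -7.0997)^2)
= sqrt(114.2744 + 5.7588)
= 10.956 m


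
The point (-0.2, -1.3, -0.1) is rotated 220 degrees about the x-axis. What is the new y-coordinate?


Rotation about x-axis: y' = y*cos(theta) - z*sin(theta)
= -1.3 * -0.766 - -0.1 * -0.6428
= 0.9316


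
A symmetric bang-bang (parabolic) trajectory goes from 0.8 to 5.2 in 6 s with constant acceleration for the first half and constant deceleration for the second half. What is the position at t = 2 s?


Symmetric rest-to-rest: each phase covers (pf-p0)/2 in time T/2. 0.5*a*(T/2)^2 = (pf-p0)/2 => a = 4*(pf-p0)/T^2
a = 4*(5.2-0.8)/6^2 = 0.4889
t = 2 is in the acceleration phase (t <= T/2).
p = p0 + 0.5*a*t^2 = 0.8 + 0.5*0.4889*2^2
= 1.7778


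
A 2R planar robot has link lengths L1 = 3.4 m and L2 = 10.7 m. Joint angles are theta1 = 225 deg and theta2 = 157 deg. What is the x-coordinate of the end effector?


Convert angles to radians: theta1 = 3.927, theta2 = 2.7402
x = L1*cos(theta1) + L2*cos(theta1+theta2)
x = -2.4042 + 9.9209
x = 7.5167


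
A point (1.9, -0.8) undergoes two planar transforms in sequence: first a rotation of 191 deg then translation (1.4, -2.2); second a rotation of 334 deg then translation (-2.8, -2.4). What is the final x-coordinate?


After transform 1:
x1 = cos(191)*1.9 - sin(191)*-0.8 + 1.4 = -0.6177
y1 = sin(191)*1.9 + cos(191)*-0.8 + -2.2 = -1.7772
After transform 2:
x2 = cos(334)*-0.6177 - sin(334)*-1.7772 + -2.8
= -4.1343


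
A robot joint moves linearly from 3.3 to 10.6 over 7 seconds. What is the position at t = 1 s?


s = t/T = 1/7 = 0.1429
p(t) = p0 + (pf-p0)*s
= 3.3 + (10.6 - 3.3) * 0.1429
= 4.3429


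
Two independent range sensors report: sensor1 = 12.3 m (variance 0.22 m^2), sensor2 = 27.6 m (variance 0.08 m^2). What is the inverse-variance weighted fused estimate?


w1 = (1/var1) / (1/var1 + 1/var2)
   = 4.5455 / (4.5455 + 12.5) = 0.2667
w2 = 1 - w1 = 0.7333
fused = w1*s1 + w2*s2 = 3.28 + 20.24
= 23.52 m


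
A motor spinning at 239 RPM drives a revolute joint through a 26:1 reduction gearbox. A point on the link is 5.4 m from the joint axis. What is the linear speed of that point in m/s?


omega_motor = 239 * 2*pi/60 = 25.028 rad/s
omega_joint = omega_motor / 26 = 0.9626 rad/s
v = omega_joint * r = 0.9626 * 5.4
= 5.1981 m/s


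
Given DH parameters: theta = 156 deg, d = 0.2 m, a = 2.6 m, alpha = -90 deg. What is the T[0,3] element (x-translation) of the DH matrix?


T[0,3] = a * cos(theta)
= 2.6 * cos(156 deg)
= 2.6 * -0.9135
= -2.3752


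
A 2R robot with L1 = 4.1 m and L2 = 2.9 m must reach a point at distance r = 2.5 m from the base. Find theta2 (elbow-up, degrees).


cos(theta2) = (r^2 - L1^2 - L2^2) / (2*L1*L2)
cos(theta2) = (6.25 - 16.81 - 8.41) / 23.78
cos(theta2) = -0.797729
theta2 = 142.9138 degrees


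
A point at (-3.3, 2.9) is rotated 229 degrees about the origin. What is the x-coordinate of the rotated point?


x' = x*cos(theta) - y*sin(theta)
cos(229 deg) = -0.6561, sin(229 deg) = -0.7547
x' = -3.3 * -0.6561 - 2.9 * -0.7547
= 2.165 - -2.1887
= 4.3537


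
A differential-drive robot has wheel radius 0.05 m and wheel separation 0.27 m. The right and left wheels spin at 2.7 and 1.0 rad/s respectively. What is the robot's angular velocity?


vR = r*wR = 0.05*2.7 = 0.135 m/s
vL = r*wL = 0.05*1.0 = 0.05 m/s
v = (vR+vL)/2 = 0.0925 m/s
omega = (vR-vL)/L = 0.3148 rad/s
angular velocity = 0.3148 rad/s


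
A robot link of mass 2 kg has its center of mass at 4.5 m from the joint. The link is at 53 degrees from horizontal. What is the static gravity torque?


tau = m*g*L*cos(angle)
= 2 * 9.81 * 4.5 * cos(53 deg)
= 2 * 9.81 * 4.5 * 0.6018
= 53.1342 Nm


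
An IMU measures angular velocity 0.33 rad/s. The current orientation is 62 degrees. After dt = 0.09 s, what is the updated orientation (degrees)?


delta_theta = w * dt = 0.33 * 0.09 = 0.0297 rad
= 1.7017 deg
theta_new = 62 + 1.7017 = 63.7017 deg


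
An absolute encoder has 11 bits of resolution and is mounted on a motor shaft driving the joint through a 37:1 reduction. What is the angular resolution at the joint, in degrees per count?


counts = 2^11 = 2048
effective counts at joint = 2048 * 37 = 75776
resolution = 360 / 75776
= 0.0048 deg/count


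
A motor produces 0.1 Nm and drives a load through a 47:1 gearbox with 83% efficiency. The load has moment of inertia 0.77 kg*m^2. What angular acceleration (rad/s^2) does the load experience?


tau_out = tau_motor * N * eta
= 0.1 * 47 * 0.83 = 3.901 Nm
alpha = tau_out / I = 3.901 / 0.77
= 5.0662 rad/s^2


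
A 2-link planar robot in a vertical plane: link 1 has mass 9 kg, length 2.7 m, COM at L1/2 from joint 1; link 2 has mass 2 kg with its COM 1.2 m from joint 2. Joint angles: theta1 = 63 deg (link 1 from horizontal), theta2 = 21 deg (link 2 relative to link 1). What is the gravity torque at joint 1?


Horizontal distance from joint 1 to link-1 COM:
  x_c1 = (L1/2)*cos(t1) = 1.35 * 0.454 = 0.6129 m
Horizontal distance from joint 1 to link-2 COM:
  x_c2 = L1*cos(t1) + Lc2*cos(t1+t2)
       = 2.7*0.454 + 1.2*0.1045 = 1.3512 m
tau1 = m1*g*x_c1 + m2*g*x_c2
     = 9*9.81*0.6129 + 2*9.81*1.3512
     = 54.1118 + 26.5107
     = 80.6225 Nm


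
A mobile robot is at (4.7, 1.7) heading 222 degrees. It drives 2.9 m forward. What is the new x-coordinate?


x_new = x0 + d*cos(theta)
= 4.7 + 2.9*cos(222)
= 4.7 + -2.1551
= 2.5449


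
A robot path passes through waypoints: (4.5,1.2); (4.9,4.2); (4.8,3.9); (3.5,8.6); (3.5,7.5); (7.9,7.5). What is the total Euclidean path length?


Segment lengths:
  seg1 = sqrt((0.4)^2 + (3.0)^2) = 3.0265
  seg2 = sqrt((-0.1)^2 + (-0.3)^2) = 0.3162
  seg3 = sqrt((-1.3)^2 + (4.7)^2) = 4.8765
  seg4 = sqrt((0.0)^2 + (-1.1)^2) = 1.1
  seg5 = sqrt((4.4)^2 + (0.0)^2) = 4.4
Total = 13.7193


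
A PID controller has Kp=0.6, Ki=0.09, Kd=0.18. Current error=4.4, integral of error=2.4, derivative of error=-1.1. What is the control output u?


u = Kp*e + Ki*int(e) + Kd*de/dt
= 0.6*4.4 + 0.09*2.4 + 0.18*(-1.1)
= 2.64 + 0.216 + -0.198
= 2.658


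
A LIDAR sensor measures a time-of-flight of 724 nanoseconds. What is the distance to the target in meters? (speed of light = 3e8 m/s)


tof = 724 ns = 7.24e-07 s
dist = c * tof / 2
= 3e8 * 7.24e-07 / 2
= 108.6 m


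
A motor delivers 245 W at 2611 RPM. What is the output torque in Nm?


omega = 2611 * 2*pi/60 = 273.4233 rad/s
tau = P / omega = 245 / 273.4233
= 0.896 Nm


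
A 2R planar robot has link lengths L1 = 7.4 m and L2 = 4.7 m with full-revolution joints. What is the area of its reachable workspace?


r_max = L1 + L2 = 12.1 m
r_min = |L1 - L2| = 2.7 m
Area = pi*(r_max^2 - r_min^2)
= pi*(146.41 - 7.29)
= pi * 139.12
= 437.0584 m^2


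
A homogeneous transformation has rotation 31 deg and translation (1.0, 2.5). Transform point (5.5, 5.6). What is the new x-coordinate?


x' = cos(theta)*px - sin(theta)*py + tx
= 0.8572*5.5 - 0.515*5.6 + 1.0
= 2.8302


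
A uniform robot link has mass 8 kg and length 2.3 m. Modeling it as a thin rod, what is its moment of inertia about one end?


I = (1/3) * m * L^2
= (1/3) * 8 * 2.3^2
= 0.333333 * 8 * 5.29
= 14.1067 kg*m^2


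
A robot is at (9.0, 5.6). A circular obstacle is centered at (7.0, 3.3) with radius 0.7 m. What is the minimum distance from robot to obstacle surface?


center_dist = sqrt((9.0-7.0)^2 + (5.6-3.3)^2)
= sqrt(4.0 + 5.29)
= 3.048
min_dist = center_dist - radius = 3.048 - 0.7 = 2.348 m


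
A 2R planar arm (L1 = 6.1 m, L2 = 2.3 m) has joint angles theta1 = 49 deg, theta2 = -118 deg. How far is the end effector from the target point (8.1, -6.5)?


End effector via forward kinematics:
x = L1*cos(t1) + L2*cos(t1+t2) = 4.8262
y = L1*sin(t1) + L2*sin(t1+t2) = 2.4565
Distance to target:
d = sqrt((8.1 - 4.8262)^2 + (-6.5 - 2.4565)^2)
= sqrt(10.7177 + 80.2188)
= 9.5361 m


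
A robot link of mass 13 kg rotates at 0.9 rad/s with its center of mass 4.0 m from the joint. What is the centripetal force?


F = m * omega^2 * r
= 13 * 0.9^2 * 4.0
= 13 * 0.81 * 4.0
= 42.12 N


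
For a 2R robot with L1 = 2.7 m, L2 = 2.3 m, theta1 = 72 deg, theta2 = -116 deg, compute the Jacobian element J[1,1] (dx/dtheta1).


J[1,1] = -L1*sin(t1) - L2*sin(t1+t2)
= -2.7*sin(72) - 2.3*sin(-44)
= -0.9701


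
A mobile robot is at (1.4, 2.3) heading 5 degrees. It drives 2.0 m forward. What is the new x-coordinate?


x_new = x0 + d*cos(theta)
= 1.4 + 2.0*cos(5)
= 1.4 + 1.9924
= 3.3924


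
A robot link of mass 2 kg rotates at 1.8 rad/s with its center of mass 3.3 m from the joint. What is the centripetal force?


F = m * omega^2 * r
= 2 * 1.8^2 * 3.3
= 2 * 3.24 * 3.3
= 21.384 N


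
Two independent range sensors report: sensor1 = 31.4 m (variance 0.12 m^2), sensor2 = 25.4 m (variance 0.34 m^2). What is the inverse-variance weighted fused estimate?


w1 = (1/var1) / (1/var1 + 1/var2)
   = 8.3333 / (8.3333 + 2.9412) = 0.7391
w2 = 1 - w1 = 0.2609
fused = w1*s1 + w2*s2 = 23.2087 + 6.6261
= 29.8348 m


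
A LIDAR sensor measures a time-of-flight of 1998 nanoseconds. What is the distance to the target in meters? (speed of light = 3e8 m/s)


tof = 1998 ns = 1.998e-06 s
dist = c * tof / 2
= 3e8 * 1.998e-06 / 2
= 299.7 m


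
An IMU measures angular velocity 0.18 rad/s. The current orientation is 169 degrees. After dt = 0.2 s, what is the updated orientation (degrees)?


delta_theta = w * dt = 0.18 * 0.2 = 0.036 rad
= 2.0626 deg
theta_new = 169 + 2.0626 = 171.0626 deg


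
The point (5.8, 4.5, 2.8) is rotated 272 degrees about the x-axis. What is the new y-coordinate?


Rotation about x-axis: y' = y*cos(theta) - z*sin(theta)
= 4.5 * 0.0349 - 2.8 * -0.9994
= 2.9553


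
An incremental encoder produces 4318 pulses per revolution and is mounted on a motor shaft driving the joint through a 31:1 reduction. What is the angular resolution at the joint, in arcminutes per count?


counts per rev = 4318
effective counts at joint = 4318 * 31 = 133858
resolution = 360*60 / 133858
= 0.1614 arcmin/count


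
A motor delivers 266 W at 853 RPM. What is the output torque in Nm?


omega = 853 * 2*pi/60 = 89.326 rad/s
tau = P / omega = 266 / 89.326
= 2.9779 Nm


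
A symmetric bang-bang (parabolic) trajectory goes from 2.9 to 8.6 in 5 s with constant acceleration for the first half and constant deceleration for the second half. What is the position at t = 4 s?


Symmetric rest-to-rest: each phase covers (pf-p0)/2 in time T/2. 0.5*a*(T/2)^2 = (pf-p0)/2 => a = 4*(pf-p0)/T^2
a = 4*(8.6-2.9)/5^2 = 0.912
t = 4 is in the deceleration phase (t > T/2).
p = pf - 0.5*a*(T-t)^2 = 8.6 - 0.5*0.912*1^2
= 8.144


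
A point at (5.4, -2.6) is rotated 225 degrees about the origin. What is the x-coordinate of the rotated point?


x' = x*cos(theta) - y*sin(theta)
cos(225 deg) = -0.7071, sin(225 deg) = -0.7071
x' = 5.4 * -0.7071 - -2.6 * -0.7071
= -3.8184 - 1.8385
= -5.6569


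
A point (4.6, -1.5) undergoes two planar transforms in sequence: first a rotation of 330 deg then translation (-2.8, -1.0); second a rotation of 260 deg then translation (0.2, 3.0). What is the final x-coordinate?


After transform 1:
x1 = cos(330)*4.6 - sin(330)*-1.5 + -2.8 = 0.4337
y1 = sin(330)*4.6 + cos(330)*-1.5 + -1.0 = -4.599
After transform 2:
x2 = cos(260)*0.4337 - sin(260)*-4.599 + 0.2
= -4.4045


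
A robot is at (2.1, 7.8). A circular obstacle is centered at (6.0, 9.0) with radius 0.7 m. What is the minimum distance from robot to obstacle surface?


center_dist = sqrt((2.1-6.0)^2 + (7.8-9.0)^2)
= sqrt(15.21 + 1.44)
= 4.0804
min_dist = center_dist - radius = 4.0804 - 0.7 = 3.3804 m


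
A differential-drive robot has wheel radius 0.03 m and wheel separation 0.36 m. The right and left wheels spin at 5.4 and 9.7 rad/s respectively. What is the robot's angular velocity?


vR = r*wR = 0.03*5.4 = 0.162 m/s
vL = r*wL = 0.03*9.7 = 0.291 m/s
v = (vR+vL)/2 = 0.2265 m/s
omega = (vR-vL)/L = -0.3583 rad/s
angular velocity = -0.3583 rad/s


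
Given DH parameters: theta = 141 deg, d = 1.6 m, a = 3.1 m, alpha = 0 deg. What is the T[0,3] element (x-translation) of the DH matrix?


T[0,3] = a * cos(theta)
= 3.1 * cos(141 deg)
= 3.1 * -0.7771
= -2.4092


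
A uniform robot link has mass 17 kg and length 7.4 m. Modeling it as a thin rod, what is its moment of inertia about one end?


I = (1/3) * m * L^2
= (1/3) * 17 * 7.4^2
= 0.333333 * 17 * 54.76
= 310.3067 kg*m^2


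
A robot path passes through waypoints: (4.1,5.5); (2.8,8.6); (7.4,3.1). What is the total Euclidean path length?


Segment lengths:
  seg1 = sqrt((-1.3)^2 + (3.1)^2) = 3.3615
  seg2 = sqrt((4.6)^2 + (-5.5)^2) = 7.1701
Total = 10.5316


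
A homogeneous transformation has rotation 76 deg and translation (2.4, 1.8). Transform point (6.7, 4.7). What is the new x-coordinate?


x' = cos(theta)*px - sin(theta)*py + tx
= 0.2419*6.7 - 0.9703*4.7 + 2.4
= -0.5395


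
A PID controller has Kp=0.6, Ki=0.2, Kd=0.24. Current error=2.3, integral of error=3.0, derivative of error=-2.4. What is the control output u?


u = Kp*e + Ki*int(e) + Kd*de/dt
= 0.6*2.3 + 0.2*3.0 + 0.24*(-2.4)
= 1.38 + 0.6 + -0.576
= 1.404


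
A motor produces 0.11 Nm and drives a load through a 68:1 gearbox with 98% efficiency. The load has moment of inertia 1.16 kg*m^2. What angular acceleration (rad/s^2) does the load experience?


tau_out = tau_motor * N * eta
= 0.11 * 68 * 0.98 = 7.3304 Nm
alpha = tau_out / I = 7.3304 / 1.16
= 6.3193 rad/s^2


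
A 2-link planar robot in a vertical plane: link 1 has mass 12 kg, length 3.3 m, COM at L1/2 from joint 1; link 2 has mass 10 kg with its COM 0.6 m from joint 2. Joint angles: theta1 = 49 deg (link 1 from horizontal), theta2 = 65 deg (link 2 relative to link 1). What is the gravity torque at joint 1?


Horizontal distance from joint 1 to link-1 COM:
  x_c1 = (L1/2)*cos(t1) = 1.65 * 0.6561 = 1.0825 m
Horizontal distance from joint 1 to link-2 COM:
  x_c2 = L1*cos(t1) + Lc2*cos(t1+t2)
       = 3.3*0.6561 + 0.6*-0.4067 = 1.921 m
tau1 = m1*g*x_c1 + m2*g*x_c2
     = 12*9.81*1.0825 + 10*9.81*1.921
     = 127.4316 + 188.4455
     = 315.8771 Nm


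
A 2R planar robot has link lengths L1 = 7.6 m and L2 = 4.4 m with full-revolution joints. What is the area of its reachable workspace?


r_max = L1 + L2 = 12.0 m
r_min = |L1 - L2| = 3.2 m
Area = pi*(r_max^2 - r_min^2)
= pi*(144.0 - 10.24)
= pi * 133.76
= 420.2194 m^2


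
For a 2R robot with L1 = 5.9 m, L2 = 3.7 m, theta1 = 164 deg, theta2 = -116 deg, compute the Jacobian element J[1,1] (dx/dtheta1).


J[1,1] = -L1*sin(t1) - L2*sin(t1+t2)
= -5.9*sin(164) - 3.7*sin(48)
= -4.3759


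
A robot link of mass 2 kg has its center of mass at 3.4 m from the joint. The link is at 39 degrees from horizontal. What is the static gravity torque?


tau = m*g*L*cos(angle)
= 2 * 9.81 * 3.4 * cos(39 deg)
= 2 * 9.81 * 3.4 * 0.7771
= 51.8419 Nm


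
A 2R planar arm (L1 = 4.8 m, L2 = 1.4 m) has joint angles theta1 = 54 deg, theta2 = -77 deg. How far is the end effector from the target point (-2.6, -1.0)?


End effector via forward kinematics:
x = L1*cos(t1) + L2*cos(t1+t2) = 4.1101
y = L1*sin(t1) + L2*sin(t1+t2) = 3.3363
Distance to target:
d = sqrt((-2.6 - 4.1101)^2 + (-1.0 - 3.3363)^2)
= sqrt(45.0251 + 18.8031)
= 7.9893 m


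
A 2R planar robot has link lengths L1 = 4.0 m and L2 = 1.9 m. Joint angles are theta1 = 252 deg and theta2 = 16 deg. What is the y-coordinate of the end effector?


Convert angles to radians: theta1 = 4.3982, theta2 = 0.2793
y = L1*sin(theta1) + L2*sin(theta1+theta2)
y = -3.8042 + -1.8988
y = -5.7031


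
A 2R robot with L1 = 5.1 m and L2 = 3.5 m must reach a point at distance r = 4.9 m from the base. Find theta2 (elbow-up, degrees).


cos(theta2) = (r^2 - L1^2 - L2^2) / (2*L1*L2)
cos(theta2) = (24.01 - 26.01 - 12.25) / 35.7
cos(theta2) = -0.39916
theta2 = 113.5257 degrees


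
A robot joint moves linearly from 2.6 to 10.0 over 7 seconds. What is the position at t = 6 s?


s = t/T = 6/7 = 0.8571
p(t) = p0 + (pf-p0)*s
= 2.6 + (10.0 - 2.6) * 0.8571
= 8.9429


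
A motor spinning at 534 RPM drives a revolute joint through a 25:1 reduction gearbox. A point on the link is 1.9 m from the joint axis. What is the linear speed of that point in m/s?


omega_motor = 534 * 2*pi/60 = 55.9203 rad/s
omega_joint = omega_motor / 25 = 2.2368 rad/s
v = omega_joint * r = 2.2368 * 1.9
= 4.2499 m/s


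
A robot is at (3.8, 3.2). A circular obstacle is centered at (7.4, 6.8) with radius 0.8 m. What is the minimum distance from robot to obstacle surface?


center_dist = sqrt((3.8-7.4)^2 + (3.2-6.8)^2)
= sqrt(12.96 + 12.96)
= 5.0912
min_dist = center_dist - radius = 5.0912 - 0.8 = 4.2912 m


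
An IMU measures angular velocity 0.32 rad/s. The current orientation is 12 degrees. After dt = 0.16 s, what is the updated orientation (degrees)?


delta_theta = w * dt = 0.32 * 0.16 = 0.0512 rad
= 2.9335 deg
theta_new = 12 + 2.9335 = 14.9335 deg


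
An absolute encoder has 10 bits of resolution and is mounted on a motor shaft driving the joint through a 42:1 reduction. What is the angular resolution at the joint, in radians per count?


counts = 2^10 = 1024
effective counts at joint = 1024 * 42 = 43008
resolution = 2*pi / 43008
= 1.4609e-04 rad/count


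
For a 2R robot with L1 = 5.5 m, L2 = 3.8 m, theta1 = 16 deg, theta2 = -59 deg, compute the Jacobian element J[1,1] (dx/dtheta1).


J[1,1] = -L1*sin(t1) - L2*sin(t1+t2)
= -5.5*sin(16) - 3.8*sin(-43)
= 1.0756


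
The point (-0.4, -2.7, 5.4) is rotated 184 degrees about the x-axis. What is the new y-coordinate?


Rotation about x-axis: y' = y*cos(theta) - z*sin(theta)
= -2.7 * -0.9976 - 5.4 * -0.0698
= 3.0701


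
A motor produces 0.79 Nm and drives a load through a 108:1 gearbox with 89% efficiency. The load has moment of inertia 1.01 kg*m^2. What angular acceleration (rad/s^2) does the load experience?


tau_out = tau_motor * N * eta
= 0.79 * 108 * 0.89 = 75.9348 Nm
alpha = tau_out / I = 75.9348 / 1.01
= 75.183 rad/s^2


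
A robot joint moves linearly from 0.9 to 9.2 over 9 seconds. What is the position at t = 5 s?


s = t/T = 5/9 = 0.5556
p(t) = p0 + (pf-p0)*s
= 0.9 + (9.2 - 0.9) * 0.5556
= 5.5111


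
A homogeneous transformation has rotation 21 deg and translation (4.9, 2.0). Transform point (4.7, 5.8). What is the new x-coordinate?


x' = cos(theta)*px - sin(theta)*py + tx
= 0.9336*4.7 - 0.3584*5.8 + 4.9
= 7.2093


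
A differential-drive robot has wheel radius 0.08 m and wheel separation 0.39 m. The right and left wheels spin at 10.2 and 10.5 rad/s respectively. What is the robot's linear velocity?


vR = r*wR = 0.08*10.2 = 0.816 m/s
vL = r*wL = 0.08*10.5 = 0.84 m/s
v = (vR+vL)/2 = 0.828 m/s
omega = (vR-vL)/L = -0.0615 rad/s
linear velocity = 0.828 m/s


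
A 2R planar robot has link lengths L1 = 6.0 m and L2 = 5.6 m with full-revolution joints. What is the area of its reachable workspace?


r_max = L1 + L2 = 11.6 m
r_min = |L1 - L2| = 0.4 m
Area = pi*(r_max^2 - r_min^2)
= pi*(134.56 - 0.16)
= pi * 134.4
= 422.2301 m^2


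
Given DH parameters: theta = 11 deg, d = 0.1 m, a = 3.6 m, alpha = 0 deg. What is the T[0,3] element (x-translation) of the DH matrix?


T[0,3] = a * cos(theta)
= 3.6 * cos(11 deg)
= 3.6 * 0.9816
= 3.5339


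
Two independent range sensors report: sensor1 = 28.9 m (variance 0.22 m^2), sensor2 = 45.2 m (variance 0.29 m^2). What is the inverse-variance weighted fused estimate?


w1 = (1/var1) / (1/var1 + 1/var2)
   = 4.5455 / (4.5455 + 3.4483) = 0.5686
w2 = 1 - w1 = 0.4314
fused = w1*s1 + w2*s2 = 16.4333 + 19.498
= 35.9314 m


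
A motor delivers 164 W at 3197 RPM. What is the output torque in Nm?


omega = 3197 * 2*pi/60 = 334.7891 rad/s
tau = P / omega = 164 / 334.7891
= 0.4899 Nm


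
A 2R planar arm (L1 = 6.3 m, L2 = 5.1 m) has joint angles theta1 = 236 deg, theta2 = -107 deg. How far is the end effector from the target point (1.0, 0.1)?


End effector via forward kinematics:
x = L1*cos(t1) + L2*cos(t1+t2) = -6.7324
y = L1*sin(t1) + L2*sin(t1+t2) = -1.2595
Distance to target:
d = sqrt((1.0 - -6.7324)^2 + (0.1 - -1.2595)^2)
= sqrt(59.7908 + 1.8482)
= 7.8511 m


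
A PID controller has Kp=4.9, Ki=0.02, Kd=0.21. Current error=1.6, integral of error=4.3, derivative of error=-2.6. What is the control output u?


u = Kp*e + Ki*int(e) + Kd*de/dt
= 4.9*1.6 + 0.02*4.3 + 0.21*(-2.6)
= 7.84 + 0.086 + -0.546
= 7.38


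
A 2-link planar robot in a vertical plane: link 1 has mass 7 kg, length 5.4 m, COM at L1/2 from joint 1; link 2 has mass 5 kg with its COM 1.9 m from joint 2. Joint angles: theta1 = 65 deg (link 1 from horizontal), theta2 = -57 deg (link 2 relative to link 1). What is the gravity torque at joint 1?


Horizontal distance from joint 1 to link-1 COM:
  x_c1 = (L1/2)*cos(t1) = 2.7 * 0.4226 = 1.1411 m
Horizontal distance from joint 1 to link-2 COM:
  x_c2 = L1*cos(t1) + Lc2*cos(t1+t2)
       = 5.4*0.4226 + 1.9*0.9903 = 4.1636 m
tau1 = m1*g*x_c1 + m2*g*x_c2
     = 7*9.81*1.1411 + 5*9.81*4.1636
     = 78.3572 + 204.2269
     = 282.5842 Nm


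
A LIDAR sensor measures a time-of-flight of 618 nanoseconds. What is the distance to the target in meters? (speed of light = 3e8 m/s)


tof = 618 ns = 6.18e-07 s
dist = c * tof / 2
= 3e8 * 6.18e-07 / 2
= 92.7 m


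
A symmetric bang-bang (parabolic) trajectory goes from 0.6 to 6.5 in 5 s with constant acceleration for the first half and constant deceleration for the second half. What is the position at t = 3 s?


Symmetric rest-to-rest: each phase covers (pf-p0)/2 in time T/2. 0.5*a*(T/2)^2 = (pf-p0)/2 => a = 4*(pf-p0)/T^2
a = 4*(6.5-0.6)/5^2 = 0.944
t = 3 is in the deceleration phase (t > T/2).
p = pf - 0.5*a*(T-t)^2 = 6.5 - 0.5*0.944*2^2
= 4.612


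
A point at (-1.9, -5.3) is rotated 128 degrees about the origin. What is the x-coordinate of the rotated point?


x' = x*cos(theta) - y*sin(theta)
cos(128 deg) = -0.6157, sin(128 deg) = 0.788
x' = -1.9 * -0.6157 - -5.3 * 0.788
= 1.1698 - -4.1765
= 5.3462


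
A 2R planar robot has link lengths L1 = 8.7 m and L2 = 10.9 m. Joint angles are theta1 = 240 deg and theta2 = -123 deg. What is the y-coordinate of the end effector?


Convert angles to radians: theta1 = 4.1888, theta2 = -2.1468
y = L1*sin(theta1) + L2*sin(theta1+theta2)
y = -7.5344 + 9.712
y = 2.1776


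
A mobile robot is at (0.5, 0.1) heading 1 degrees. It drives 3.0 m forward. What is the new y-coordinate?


y_new = y0 + d*sin(theta)
= 0.1 + 3.0*sin(1)
= 0.1 + 0.0524
= 0.1524


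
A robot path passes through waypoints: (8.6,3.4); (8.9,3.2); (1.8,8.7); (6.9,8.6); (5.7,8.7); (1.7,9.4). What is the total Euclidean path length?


Segment lengths:
  seg1 = sqrt((0.3)^2 + (-0.2)^2) = 0.3606
  seg2 = sqrt((-7.1)^2 + (5.5)^2) = 8.9811
  seg3 = sqrt((5.1)^2 + (-0.1)^2) = 5.101
  seg4 = sqrt((-1.2)^2 + (0.1)^2) = 1.2042
  seg5 = sqrt((-4.0)^2 + (0.7)^2) = 4.0608
Total = 19.7076


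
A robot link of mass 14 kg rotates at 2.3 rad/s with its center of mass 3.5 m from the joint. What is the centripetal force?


F = m * omega^2 * r
= 14 * 2.3^2 * 3.5
= 14 * 5.29 * 3.5
= 259.21 N


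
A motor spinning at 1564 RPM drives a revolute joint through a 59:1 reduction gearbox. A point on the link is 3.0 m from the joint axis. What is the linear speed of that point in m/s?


omega_motor = 1564 * 2*pi/60 = 163.7817 rad/s
omega_joint = omega_motor / 59 = 2.776 rad/s
v = omega_joint * r = 2.776 * 3.0
= 8.3279 m/s


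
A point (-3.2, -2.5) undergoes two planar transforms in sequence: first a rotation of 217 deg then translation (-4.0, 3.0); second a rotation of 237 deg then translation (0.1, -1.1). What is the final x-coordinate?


After transform 1:
x1 = cos(217)*-3.2 - sin(217)*-2.5 + -4.0 = -2.9489
y1 = sin(217)*-3.2 + cos(217)*-2.5 + 3.0 = 6.9224
After transform 2:
x2 = cos(237)*-2.9489 - sin(237)*6.9224 + 0.1
= 7.5117


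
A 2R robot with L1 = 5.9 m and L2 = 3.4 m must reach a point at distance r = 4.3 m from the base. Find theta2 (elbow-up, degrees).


cos(theta2) = (r^2 - L1^2 - L2^2) / (2*L1*L2)
cos(theta2) = (18.49 - 34.81 - 11.56) / 40.12
cos(theta2) = -0.694915
theta2 = 134.0205 degrees


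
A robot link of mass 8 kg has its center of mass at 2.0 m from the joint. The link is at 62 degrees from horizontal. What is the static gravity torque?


tau = m*g*L*cos(angle)
= 8 * 9.81 * 2.0 * cos(62 deg)
= 8 * 9.81 * 2.0 * 0.4695
= 73.6883 Nm


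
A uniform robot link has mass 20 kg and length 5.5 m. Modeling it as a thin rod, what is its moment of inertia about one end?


I = (1/3) * m * L^2
= (1/3) * 20 * 5.5^2
= 0.333333 * 20 * 30.25
= 201.6667 kg*m^2


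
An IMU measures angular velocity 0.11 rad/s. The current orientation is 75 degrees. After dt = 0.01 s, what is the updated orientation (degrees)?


delta_theta = w * dt = 0.11 * 0.01 = 0.0011 rad
= 0.063 deg
theta_new = 75 + 0.063 = 75.063 deg


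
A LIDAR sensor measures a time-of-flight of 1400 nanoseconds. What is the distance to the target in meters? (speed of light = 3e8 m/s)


tof = 1400 ns = 1.4e-06 s
dist = c * tof / 2
= 3e8 * 1.4e-06 / 2
= 210.0 m


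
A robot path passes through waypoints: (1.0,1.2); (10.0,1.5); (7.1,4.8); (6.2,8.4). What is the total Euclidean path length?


Segment lengths:
  seg1 = sqrt((9.0)^2 + (0.3)^2) = 9.005
  seg2 = sqrt((-2.9)^2 + (3.3)^2) = 4.3932
  seg3 = sqrt((-0.9)^2 + (3.6)^2) = 3.7108
Total = 17.109


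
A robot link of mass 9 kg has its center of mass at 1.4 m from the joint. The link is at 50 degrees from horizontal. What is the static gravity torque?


tau = m*g*L*cos(angle)
= 9 * 9.81 * 1.4 * cos(50 deg)
= 9 * 9.81 * 1.4 * 0.6428
= 79.4524 Nm


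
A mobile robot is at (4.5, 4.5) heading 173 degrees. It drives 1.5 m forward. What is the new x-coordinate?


x_new = x0 + d*cos(theta)
= 4.5 + 1.5*cos(173)
= 4.5 + -1.4888
= 3.0112


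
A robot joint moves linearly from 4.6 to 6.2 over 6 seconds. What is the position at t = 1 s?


s = t/T = 1/6 = 0.1667
p(t) = p0 + (pf-p0)*s
= 4.6 + (6.2 - 4.6) * 0.1667
= 4.8667


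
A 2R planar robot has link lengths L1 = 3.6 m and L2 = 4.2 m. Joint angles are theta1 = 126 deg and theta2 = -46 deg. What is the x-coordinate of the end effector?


Convert angles to radians: theta1 = 2.1991, theta2 = -0.8029
x = L1*cos(theta1) + L2*cos(theta1+theta2)
x = -2.116 + 0.7293
x = -1.3867


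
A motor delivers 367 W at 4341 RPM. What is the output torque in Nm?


omega = 4341 * 2*pi/60 = 454.5885 rad/s
tau = P / omega = 367 / 454.5885
= 0.8073 Nm


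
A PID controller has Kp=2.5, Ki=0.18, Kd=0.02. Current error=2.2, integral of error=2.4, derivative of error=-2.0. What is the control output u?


u = Kp*e + Ki*int(e) + Kd*de/dt
= 2.5*2.2 + 0.18*2.4 + 0.02*(-2.0)
= 5.5 + 0.432 + -0.04
= 5.892


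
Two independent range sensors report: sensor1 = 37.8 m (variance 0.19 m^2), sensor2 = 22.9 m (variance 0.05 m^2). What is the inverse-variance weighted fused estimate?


w1 = (1/var1) / (1/var1 + 1/var2)
   = 5.2632 / (5.2632 + 20.0) = 0.2083
w2 = 1 - w1 = 0.7917
fused = w1*s1 + w2*s2 = 7.875 + 18.1292
= 26.0042 m


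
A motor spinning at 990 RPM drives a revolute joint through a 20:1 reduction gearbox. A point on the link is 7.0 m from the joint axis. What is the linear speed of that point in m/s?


omega_motor = 990 * 2*pi/60 = 103.6726 rad/s
omega_joint = omega_motor / 20 = 5.1836 rad/s
v = omega_joint * r = 5.1836 * 7.0
= 36.2854 m/s


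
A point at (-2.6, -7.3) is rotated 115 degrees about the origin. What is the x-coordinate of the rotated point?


x' = x*cos(theta) - y*sin(theta)
cos(115 deg) = -0.4226, sin(115 deg) = 0.9063
x' = -2.6 * -0.4226 - -7.3 * 0.9063
= 1.0988 - -6.616
= 7.7149


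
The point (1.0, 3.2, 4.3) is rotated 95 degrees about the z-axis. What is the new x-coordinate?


Rotation about z-axis: x' = x*cos(theta) - y*sin(theta)
= 1.0 * -0.0872 - 3.2 * 0.9962
= -3.275


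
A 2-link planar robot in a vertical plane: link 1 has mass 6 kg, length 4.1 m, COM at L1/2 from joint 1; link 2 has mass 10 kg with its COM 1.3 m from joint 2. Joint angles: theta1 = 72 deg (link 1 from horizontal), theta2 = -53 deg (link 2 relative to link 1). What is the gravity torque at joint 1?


Horizontal distance from joint 1 to link-1 COM:
  x_c1 = (L1/2)*cos(t1) = 2.05 * 0.309 = 0.6335 m
Horizontal distance from joint 1 to link-2 COM:
  x_c2 = L1*cos(t1) + Lc2*cos(t1+t2)
       = 4.1*0.309 + 1.3*0.9455 = 2.4961 m
tau1 = m1*g*x_c1 + m2*g*x_c2
     = 6*9.81*0.6335 + 10*9.81*2.4961
     = 37.2869 + 244.8717
     = 282.1586 Nm


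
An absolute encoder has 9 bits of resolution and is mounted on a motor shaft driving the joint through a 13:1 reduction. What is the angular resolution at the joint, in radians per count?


counts = 2^9 = 512
effective counts at joint = 512 * 13 = 6656
resolution = 2*pi / 6656
= 9.4399e-04 rad/count


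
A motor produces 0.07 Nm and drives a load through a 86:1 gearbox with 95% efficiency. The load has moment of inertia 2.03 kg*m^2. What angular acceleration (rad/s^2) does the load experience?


tau_out = tau_motor * N * eta
= 0.07 * 86 * 0.95 = 5.719 Nm
alpha = tau_out / I = 5.719 / 2.03
= 2.8172 rad/s^2


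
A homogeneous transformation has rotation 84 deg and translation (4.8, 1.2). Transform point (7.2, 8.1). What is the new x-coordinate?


x' = cos(theta)*px - sin(theta)*py + tx
= 0.1045*7.2 - 0.9945*8.1 + 4.8
= -2.503


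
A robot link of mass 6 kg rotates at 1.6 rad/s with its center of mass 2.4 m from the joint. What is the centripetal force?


F = m * omega^2 * r
= 6 * 1.6^2 * 2.4
= 6 * 2.56 * 2.4
= 36.864 N


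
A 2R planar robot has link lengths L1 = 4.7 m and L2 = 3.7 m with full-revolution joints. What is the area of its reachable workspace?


r_max = L1 + L2 = 8.4 m
r_min = |L1 - L2| = 1.0 m
Area = pi*(r_max^2 - r_min^2)
= pi*(70.56 - 1.0)
= pi * 69.56
= 218.5292 m^2


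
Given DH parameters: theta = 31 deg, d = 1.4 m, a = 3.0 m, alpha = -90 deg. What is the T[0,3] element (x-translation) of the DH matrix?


T[0,3] = a * cos(theta)
= 3.0 * cos(31 deg)
= 3.0 * 0.8572
= 2.5715


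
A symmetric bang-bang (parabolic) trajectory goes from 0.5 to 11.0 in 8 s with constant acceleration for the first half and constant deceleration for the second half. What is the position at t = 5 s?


Symmetric rest-to-rest: each phase covers (pf-p0)/2 in time T/2. 0.5*a*(T/2)^2 = (pf-p0)/2 => a = 4*(pf-p0)/T^2
a = 4*(11.0-0.5)/8^2 = 0.6562
t = 5 is in the deceleration phase (t > T/2).
p = pf - 0.5*a*(T-t)^2 = 11.0 - 0.5*0.6562*3^2
= 8.0469


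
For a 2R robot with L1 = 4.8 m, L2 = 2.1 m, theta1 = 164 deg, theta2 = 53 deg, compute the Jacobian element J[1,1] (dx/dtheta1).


J[1,1] = -L1*sin(t1) - L2*sin(t1+t2)
= -4.8*sin(164) - 2.1*sin(217)
= -0.0592


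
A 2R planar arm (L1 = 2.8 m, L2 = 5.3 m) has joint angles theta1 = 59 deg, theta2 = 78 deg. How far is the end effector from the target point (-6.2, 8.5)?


End effector via forward kinematics:
x = L1*cos(t1) + L2*cos(t1+t2) = -2.4341
y = L1*sin(t1) + L2*sin(t1+t2) = 6.0147
Distance to target:
d = sqrt((-6.2 - -2.4341)^2 + (8.5 - 6.0147)^2)
= sqrt(14.1822 + 6.1769)
= 4.5121 m


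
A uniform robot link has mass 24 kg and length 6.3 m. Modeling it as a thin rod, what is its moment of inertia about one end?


I = (1/3) * m * L^2
= (1/3) * 24 * 6.3^2
= 0.333333 * 24 * 39.69
= 317.52 kg*m^2


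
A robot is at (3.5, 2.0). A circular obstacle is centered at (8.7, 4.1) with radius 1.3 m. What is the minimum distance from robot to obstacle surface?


center_dist = sqrt((3.5-8.7)^2 + (2.0-4.1)^2)
= sqrt(27.04 + 4.41)
= 5.608
min_dist = center_dist - radius = 5.608 - 1.3 = 4.308 m


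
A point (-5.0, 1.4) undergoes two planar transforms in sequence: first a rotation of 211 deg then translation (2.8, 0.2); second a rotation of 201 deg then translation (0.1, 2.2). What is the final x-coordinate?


After transform 1:
x1 = cos(211)*-5.0 - sin(211)*1.4 + 2.8 = 7.8069
y1 = sin(211)*-5.0 + cos(211)*1.4 + 0.2 = 1.5752
After transform 2:
x2 = cos(201)*7.8069 - sin(201)*1.5752 + 0.1
= -6.6239


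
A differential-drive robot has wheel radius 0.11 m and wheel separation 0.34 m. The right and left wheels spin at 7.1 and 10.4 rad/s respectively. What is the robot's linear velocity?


vR = r*wR = 0.11*7.1 = 0.781 m/s
vL = r*wL = 0.11*10.4 = 1.144 m/s
v = (vR+vL)/2 = 0.9625 m/s
omega = (vR-vL)/L = -1.0676 rad/s
linear velocity = 0.9625 m/s


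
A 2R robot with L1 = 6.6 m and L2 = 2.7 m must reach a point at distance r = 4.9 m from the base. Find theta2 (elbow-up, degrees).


cos(theta2) = (r^2 - L1^2 - L2^2) / (2*L1*L2)
cos(theta2) = (24.01 - 43.56 - 7.29) / 35.64
cos(theta2) = -0.753086
theta2 = 138.8584 degrees


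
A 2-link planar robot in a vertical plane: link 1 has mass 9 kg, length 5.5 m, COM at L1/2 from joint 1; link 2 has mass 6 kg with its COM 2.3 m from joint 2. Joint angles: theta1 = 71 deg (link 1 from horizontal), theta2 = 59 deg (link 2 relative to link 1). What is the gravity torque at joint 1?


Horizontal distance from joint 1 to link-1 COM:
  x_c1 = (L1/2)*cos(t1) = 2.75 * 0.3256 = 0.8953 m
Horizontal distance from joint 1 to link-2 COM:
  x_c2 = L1*cos(t1) + Lc2*cos(t1+t2)
       = 5.5*0.3256 + 2.3*-0.6428 = 0.3122 m
tau1 = m1*g*x_c1 + m2*g*x_c2
     = 9*9.81*0.8953 + 6*9.81*0.3122
     = 79.0471 + 18.3769
     = 97.424 Nm


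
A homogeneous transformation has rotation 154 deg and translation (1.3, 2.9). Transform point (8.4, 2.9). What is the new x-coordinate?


x' = cos(theta)*px - sin(theta)*py + tx
= -0.8988*8.4 - 0.4384*2.9 + 1.3
= -7.5211


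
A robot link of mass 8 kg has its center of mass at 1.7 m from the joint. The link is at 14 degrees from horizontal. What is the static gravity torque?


tau = m*g*L*cos(angle)
= 8 * 9.81 * 1.7 * cos(14 deg)
= 8 * 9.81 * 1.7 * 0.9703
= 129.453 Nm


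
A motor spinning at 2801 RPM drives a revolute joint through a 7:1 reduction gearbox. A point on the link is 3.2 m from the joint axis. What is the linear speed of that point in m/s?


omega_motor = 2801 * 2*pi/60 = 293.32 rad/s
omega_joint = omega_motor / 7 = 41.9029 rad/s
v = omega_joint * r = 41.9029 * 3.2
= 134.0892 m/s


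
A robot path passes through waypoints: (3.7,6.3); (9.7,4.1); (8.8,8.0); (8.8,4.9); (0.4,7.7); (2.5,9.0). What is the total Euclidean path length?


Segment lengths:
  seg1 = sqrt((6.0)^2 + (-2.2)^2) = 6.3906
  seg2 = sqrt((-0.9)^2 + (3.9)^2) = 4.0025
  seg3 = sqrt((0.0)^2 + (-3.1)^2) = 3.1
  seg4 = sqrt((-8.4)^2 + (2.8)^2) = 8.8544
  seg5 = sqrt((2.1)^2 + (1.3)^2) = 2.4698
Total = 24.8173


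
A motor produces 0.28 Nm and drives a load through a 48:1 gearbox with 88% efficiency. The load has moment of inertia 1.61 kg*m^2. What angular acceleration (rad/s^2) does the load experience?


tau_out = tau_motor * N * eta
= 0.28 * 48 * 0.88 = 11.8272 Nm
alpha = tau_out / I = 11.8272 / 1.61
= 7.3461 rad/s^2


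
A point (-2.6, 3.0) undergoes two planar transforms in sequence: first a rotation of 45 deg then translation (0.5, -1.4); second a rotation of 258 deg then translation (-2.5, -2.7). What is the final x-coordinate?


After transform 1:
x1 = cos(45)*-2.6 - sin(45)*3.0 + 0.5 = -3.4598
y1 = sin(45)*-2.6 + cos(45)*3.0 + -1.4 = -1.1172
After transform 2:
x2 = cos(258)*-3.4598 - sin(258)*-1.1172 + -2.5
= -2.8734


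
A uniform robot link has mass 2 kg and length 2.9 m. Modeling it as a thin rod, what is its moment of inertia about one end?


I = (1/3) * m * L^2
= (1/3) * 2 * 2.9^2
= 0.333333 * 2 * 8.41
= 5.6067 kg*m^2


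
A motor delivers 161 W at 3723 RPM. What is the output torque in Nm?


omega = 3723 * 2*pi/60 = 389.8716 rad/s
tau = P / omega = 161 / 389.8716
= 0.413 Nm


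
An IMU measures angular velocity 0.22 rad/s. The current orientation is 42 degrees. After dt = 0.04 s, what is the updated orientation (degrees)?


delta_theta = w * dt = 0.22 * 0.04 = 0.0088 rad
= 0.5042 deg
theta_new = 42 + 0.5042 = 42.5042 deg


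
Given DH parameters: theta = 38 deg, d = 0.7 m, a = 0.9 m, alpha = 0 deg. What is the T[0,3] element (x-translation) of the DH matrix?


T[0,3] = a * cos(theta)
= 0.9 * cos(38 deg)
= 0.9 * 0.788
= 0.7092


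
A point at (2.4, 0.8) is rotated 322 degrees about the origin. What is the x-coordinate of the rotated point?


x' = x*cos(theta) - y*sin(theta)
cos(322 deg) = 0.788, sin(322 deg) = -0.6157
x' = 2.4 * 0.788 - 0.8 * -0.6157
= 1.8912 - -0.4925
= 2.3838


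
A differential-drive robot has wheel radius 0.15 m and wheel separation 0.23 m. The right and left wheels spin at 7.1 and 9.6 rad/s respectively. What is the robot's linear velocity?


vR = r*wR = 0.15*7.1 = 1.065 m/s
vL = r*wL = 0.15*9.6 = 1.44 m/s
v = (vR+vL)/2 = 1.2525 m/s
omega = (vR-vL)/L = -1.6304 rad/s
linear velocity = 1.2525 m/s


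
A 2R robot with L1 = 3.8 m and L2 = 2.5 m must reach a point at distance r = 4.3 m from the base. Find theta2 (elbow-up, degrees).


cos(theta2) = (r^2 - L1^2 - L2^2) / (2*L1*L2)
cos(theta2) = (18.49 - 14.44 - 6.25) / 19.0
cos(theta2) = -0.115789
theta2 = 96.6492 degrees


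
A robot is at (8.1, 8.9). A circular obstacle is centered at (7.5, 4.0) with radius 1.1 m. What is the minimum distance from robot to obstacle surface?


center_dist = sqrt((8.1-7.5)^2 + (8.9-4.0)^2)
= sqrt(0.36 + 24.01)
= 4.9366
min_dist = center_dist - radius = 4.9366 - 1.1 = 3.8366 m


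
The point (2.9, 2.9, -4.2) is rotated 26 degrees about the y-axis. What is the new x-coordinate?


Rotation about y-axis: x' = x*cos(theta) + z*sin(theta)
= 2.9 * 0.8988 + -4.2 * 0.4384
= 0.7653


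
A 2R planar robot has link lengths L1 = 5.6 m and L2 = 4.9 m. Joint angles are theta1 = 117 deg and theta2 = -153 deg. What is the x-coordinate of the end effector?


Convert angles to radians: theta1 = 2.042, theta2 = -2.6704
x = L1*cos(theta1) + L2*cos(theta1+theta2)
x = -2.5423 + 3.9642
x = 1.4218


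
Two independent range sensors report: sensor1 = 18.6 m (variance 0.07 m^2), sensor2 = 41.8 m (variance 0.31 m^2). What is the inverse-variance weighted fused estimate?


w1 = (1/var1) / (1/var1 + 1/var2)
   = 14.2857 / (14.2857 + 3.2258) = 0.8158
w2 = 1 - w1 = 0.1842
fused = w1*s1 + w2*s2 = 15.1737 + 7.7
= 22.8737 m


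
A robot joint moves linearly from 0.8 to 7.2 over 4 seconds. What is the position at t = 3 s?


s = t/T = 3/4 = 0.75
p(t) = p0 + (pf-p0)*s
= 0.8 + (7.2 - 0.8) * 0.75
= 5.6


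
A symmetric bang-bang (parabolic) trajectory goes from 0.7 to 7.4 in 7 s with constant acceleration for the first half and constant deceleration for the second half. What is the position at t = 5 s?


Symmetric rest-to-rest: each phase covers (pf-p0)/2 in time T/2. 0.5*a*(T/2)^2 = (pf-p0)/2 => a = 4*(pf-p0)/T^2
a = 4*(7.4-0.7)/7^2 = 0.5469
t = 5 is in the deceleration phase (t > T/2).
p = pf - 0.5*a*(T-t)^2 = 7.4 - 0.5*0.5469*2^2
= 6.3061


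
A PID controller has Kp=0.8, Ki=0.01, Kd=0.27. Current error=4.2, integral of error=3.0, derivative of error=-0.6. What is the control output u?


u = Kp*e + Ki*int(e) + Kd*de/dt
= 0.8*4.2 + 0.01*3.0 + 0.27*(-0.6)
= 3.36 + 0.03 + -0.162
= 3.228
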